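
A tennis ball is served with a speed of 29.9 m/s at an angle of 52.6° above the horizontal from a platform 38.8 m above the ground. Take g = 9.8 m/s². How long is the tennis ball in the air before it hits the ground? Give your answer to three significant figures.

Vertical component: v_y = 29.9 sin 52.6° = 23.75 m/s.
Taking up as positive with launch at y = 38.8 m, landing at y = 0: 0 = 38.8 + 23.75 t − ½(9.8) t².
Solving 4.900 t² − 23.75 t − 38.8 = 0 gives t = [23.75 + √(23.75² + 4·4.900·38.8)] / 9.800 = 6.14 s.

6.14 s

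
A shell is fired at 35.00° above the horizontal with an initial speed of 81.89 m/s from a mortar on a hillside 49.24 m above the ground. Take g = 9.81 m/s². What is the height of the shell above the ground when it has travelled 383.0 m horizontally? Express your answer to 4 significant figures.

157.5 m

v_x = 81.89 cos 35.00° = 67.080 m/s, v_y0 = 81.89 sin 35.00° = 46.970 m/s.
Time to reach x = 383.0 m: t = x / v_x = 383.0 / 67.080 = 5.7096 s.
y = 49.24 + v_y0 t − ½ g t² = 49.24 + 46.970×5.7096 − 4.905×5.7096² = 157.5 m.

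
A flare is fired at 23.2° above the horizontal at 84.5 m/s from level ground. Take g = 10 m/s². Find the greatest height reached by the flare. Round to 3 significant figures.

Vertical component of launch velocity: v_y = 84.5 sin 23.2° = 33.29 m/s.
At the highest point the vertical velocity is zero, so v_y² = 2 g h_max.
h_max = (33.29)² / (2 × 10) = 1108 / 20.00 = 55.4 m.

55.4 m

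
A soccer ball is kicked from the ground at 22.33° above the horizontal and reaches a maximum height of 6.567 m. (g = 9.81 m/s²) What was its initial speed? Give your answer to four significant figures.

29.88 m/s

At maximum height v_y = 0, so (v₀ sin θ)² = 2 g H.
v₀ sin 22.33° = √(2 × 9.81 × 6.567) = 11.351 m/s.
v₀ = 11.351 / sin 22.33° = 11.351 / 0.3799 = 29.88 m/s.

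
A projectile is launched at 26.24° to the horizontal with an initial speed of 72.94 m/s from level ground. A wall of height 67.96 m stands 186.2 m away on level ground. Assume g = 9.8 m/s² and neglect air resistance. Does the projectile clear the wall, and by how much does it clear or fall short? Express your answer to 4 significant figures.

v_x = 72.94 cos 26.24° = 65.424 m/s; v_y0 = 72.94 sin 26.24° = 32.249 m/s.
Time to reach the wall: t = 186.2 / 65.424 = 2.8461 s.
Height at that point: y = 32.249×2.8461 − 4.900×2.8461² = 52.092 m.
That is 67.96 − 52.092 = 15.87 m below the top of the wall, so the projectile does not clear it.

No — it falls 15.87 m short of clearing the wall.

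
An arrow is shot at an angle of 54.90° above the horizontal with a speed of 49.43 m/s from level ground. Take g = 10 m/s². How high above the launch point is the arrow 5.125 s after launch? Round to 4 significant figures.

75.93 m

v_y0 = 49.43 sin 54.90° = 40.441 m/s.
y(t) = v_y0 t − ½ g t² = 40.441×5.125 − 5.000×5.125² = 75.93 m.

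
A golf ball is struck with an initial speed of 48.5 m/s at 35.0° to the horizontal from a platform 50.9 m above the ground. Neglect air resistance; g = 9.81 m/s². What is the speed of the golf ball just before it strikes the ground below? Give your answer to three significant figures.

v_x = 48.5 cos 35.0° = 39.73 m/s is unchanged throughout.
For the vertical component, v_y² = v_y0² + 2 g h = (27.82)² + 2×9.81×50.9 = 1773, so |v_y| = 42.11 m/s.
Impact speed = √(v_x² + v_y²) = √(1578 + 1773) = 57.9 m/s.

57.9 m/s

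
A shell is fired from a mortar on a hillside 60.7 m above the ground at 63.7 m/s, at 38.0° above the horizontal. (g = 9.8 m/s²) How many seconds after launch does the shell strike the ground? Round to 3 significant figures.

9.33 s

Vertical component: v_y = 63.7 sin 38.0° = 39.22 m/s.
Taking up as positive with launch at y = 60.7 m, landing at y = 0: 0 = 60.7 + 39.22 t − ½(9.8) t².
Solving 4.900 t² − 39.22 t − 60.7 = 0 gives t = [39.22 + √(39.22² + 4·4.900·60.7)] / 9.800 = 9.33 s.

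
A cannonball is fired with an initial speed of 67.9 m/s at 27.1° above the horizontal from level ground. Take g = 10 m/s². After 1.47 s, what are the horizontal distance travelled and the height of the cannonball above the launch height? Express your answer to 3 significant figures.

v_x = 67.9 cos 27.1° = 60.45 m/s; v_y0 = 67.9 sin 27.1° = 30.93 m/s.
x = v_x t = 60.45 × 1.47 = 88.9 m.
y = v_y0 t − ½ g t² = 30.93×1.47 − 5.000×1.47² = 34.7 m.

x = 88.9 m, y = 34.7 m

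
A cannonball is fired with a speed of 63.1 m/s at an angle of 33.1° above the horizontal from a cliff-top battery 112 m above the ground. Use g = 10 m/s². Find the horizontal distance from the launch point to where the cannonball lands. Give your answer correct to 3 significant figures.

Components: v_x = 63.1 cos 33.1° = 52.86 m/s, v_y = 63.1 sin 33.1° = 34.46 m/s.
Vertical: 0 = 112 + 34.46 t − ½(10) t² ⇒ 5.000 t² − 34.46 t − 112 = 0.
t = [34.46 + √(1187 + 2240)] / 10.00 = 9.300 s.
Horizontal: R = v_x · t = 52.86 × 9.300 = 492 m.

492 m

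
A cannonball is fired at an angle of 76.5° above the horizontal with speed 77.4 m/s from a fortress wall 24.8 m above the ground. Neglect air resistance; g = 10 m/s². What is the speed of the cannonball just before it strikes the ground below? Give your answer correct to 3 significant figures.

80.5 m/s

v_x = 77.4 cos 76.5° = 18.07 m/s is unchanged throughout.
For the vertical component, v_y² = v_y0² + 2 g h = (75.26)² + 2×10×24.8 = 6160, so |v_y| = 78.49 m/s.
Impact speed = √(v_x² + v_y²) = √(326.5 + 6160) = 80.5 m/s.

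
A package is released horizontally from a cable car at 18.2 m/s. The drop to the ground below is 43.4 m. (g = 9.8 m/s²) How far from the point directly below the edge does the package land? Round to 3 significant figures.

54.2 m

Initial vertical velocity is zero, so the fall time comes from h = ½ g t²: t = √(2 × 43.4 / 9.8) = 2.976 s.
Horizontal motion is uniform at 18.2 m/s, so x = 18.2 × 2.976 = 54.2 m.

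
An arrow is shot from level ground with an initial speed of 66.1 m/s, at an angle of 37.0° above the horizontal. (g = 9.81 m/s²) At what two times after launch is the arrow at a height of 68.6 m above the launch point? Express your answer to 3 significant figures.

v_y0 = 66.1 sin 37.0° = 39.78 m/s.
Set y = v_y0 t − ½ g t² = 68.6: 4.905 t² − 39.78 t + 68.6 = 0.
t = [39.78 ± √(1582 − 1346)] / 9.81 = (39.78 ± 15.36) / 9.81, giving t = 2.49 s or t = 5.62 s.
So the arrow is at 68.6 m at t = 2.49 s (rising) and t = 5.62 s (falling).

2.49 s and 5.62 s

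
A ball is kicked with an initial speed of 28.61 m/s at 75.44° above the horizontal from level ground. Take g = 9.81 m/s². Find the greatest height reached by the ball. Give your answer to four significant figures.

Vertical component of launch velocity: v_y = 28.61 sin 75.44° = 27.691 m/s.
At the highest point the vertical velocity is zero, so v_y² = 2 g h_max.
h_max = (27.691)² / (2 × 9.81) = 766.79 / 19.62 = 39.08 m.

39.08 m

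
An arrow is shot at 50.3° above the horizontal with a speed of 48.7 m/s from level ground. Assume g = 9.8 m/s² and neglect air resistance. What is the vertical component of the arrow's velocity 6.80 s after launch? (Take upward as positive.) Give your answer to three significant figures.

Initial vertical component: v_y0 = 48.7 sin 50.3° = 37.47 m/s.
v_y(t) = v_y0 − g t = 37.47 − 9.8 × 6.80 = -29.2 m/s.

-29.2 m/s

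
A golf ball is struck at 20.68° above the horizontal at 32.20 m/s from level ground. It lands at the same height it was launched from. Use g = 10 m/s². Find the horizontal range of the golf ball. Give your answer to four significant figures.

68.51 m

For level ground, R = v₀² sin(2θ) / g.
sin(2 × 20.68°) = sin 41.360° = 0.6608.
R = (32.20)² × 0.6608 / 10 = 68.51 m.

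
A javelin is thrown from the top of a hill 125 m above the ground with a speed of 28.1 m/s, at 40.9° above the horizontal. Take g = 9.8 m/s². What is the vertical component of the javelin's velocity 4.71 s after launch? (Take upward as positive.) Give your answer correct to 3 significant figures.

Initial vertical component: v_y0 = 28.1 sin 40.9° = 18.40 m/s.
v_y(t) = v_y0 − g t = 18.40 − 9.8 × 4.71 = -27.8 m/s.

-27.8 m/s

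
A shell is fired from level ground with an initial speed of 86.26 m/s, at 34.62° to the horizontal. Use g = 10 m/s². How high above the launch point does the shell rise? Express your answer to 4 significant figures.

120.1 m

Vertical component of launch velocity: v_y = 86.26 sin 34.62° = 49.007 m/s.
At the highest point the vertical velocity is zero, so v_y² = 2 g h_max.
h_max = (49.007)² / (2 × 10) = 2401.7 / 20.00 = 120.1 m.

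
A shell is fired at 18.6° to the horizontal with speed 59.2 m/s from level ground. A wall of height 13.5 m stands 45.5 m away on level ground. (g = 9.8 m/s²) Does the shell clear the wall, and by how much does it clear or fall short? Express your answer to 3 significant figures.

No — it falls 1.41 m short of clearing the wall.

v_x = 59.2 cos 18.6° = 56.11 m/s; v_y0 = 59.2 sin 18.6° = 18.88 m/s.
Time to reach the wall: t = 45.5 / 56.11 = 0.8109 s.
Height at that point: y = 18.88×0.8109 − 4.900×0.8109² = 12.09 m.
That is 13.5 − 12.09 = 1.41 m below the top of the wall, so the shell does not clear it.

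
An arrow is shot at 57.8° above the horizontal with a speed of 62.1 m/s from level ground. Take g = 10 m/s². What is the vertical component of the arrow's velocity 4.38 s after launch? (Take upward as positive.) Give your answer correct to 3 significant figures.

8.75 m/s

Initial vertical component: v_y0 = 62.1 sin 57.8° = 52.55 m/s.
v_y(t) = v_y0 − g t = 52.55 − 10 × 4.38 = 8.75 m/s.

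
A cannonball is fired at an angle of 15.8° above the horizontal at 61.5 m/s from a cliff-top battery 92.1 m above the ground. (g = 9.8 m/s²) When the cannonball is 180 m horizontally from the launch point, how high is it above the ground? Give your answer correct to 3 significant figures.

97.7 m

v_x = 61.5 cos 15.8° = 59.18 m/s, v_y0 = 61.5 sin 15.8° = 16.75 m/s.
Time to reach x = 180 m: t = x / v_x = 180 / 59.18 = 3.042 s.
y = 92.1 + v_y0 t − ½ g t² = 92.1 + 16.75×3.042 − 4.900×3.042² = 97.7 m.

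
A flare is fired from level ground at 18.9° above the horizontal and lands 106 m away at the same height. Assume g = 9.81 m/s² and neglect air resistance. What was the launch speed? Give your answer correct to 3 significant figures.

41.2 m/s

On level ground, R = v₀² sin(2θ) / g, so v₀ = √(R g / sin 2θ).
sin(2 × 18.9°) = 0.6129.
v₀ = √(106 × 9.81 / 0.6129) = √1697 = 41.2 m/s.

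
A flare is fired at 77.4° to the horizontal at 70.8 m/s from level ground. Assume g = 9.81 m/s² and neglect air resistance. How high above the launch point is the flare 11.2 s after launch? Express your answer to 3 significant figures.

v_y0 = 70.8 sin 77.4° = 69.09 m/s.
y(t) = v_y0 t − ½ g t² = 69.09×11.2 − 4.905×11.2² = 159 m.

159 m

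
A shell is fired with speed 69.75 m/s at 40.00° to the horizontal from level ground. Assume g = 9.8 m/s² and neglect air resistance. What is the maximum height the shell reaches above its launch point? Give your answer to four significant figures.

102.6 m

Vertical component of launch velocity: v_y = 69.75 sin 40.00° = 44.834 m/s.
At the highest point the vertical velocity is zero, so v_y² = 2 g h_max.
h_max = (44.834)² / (2 × 9.8) = 2010.1 / 19.60 = 102.6 m.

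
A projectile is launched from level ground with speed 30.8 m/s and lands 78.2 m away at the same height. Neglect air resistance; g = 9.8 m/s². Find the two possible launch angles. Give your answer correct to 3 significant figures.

Level-ground range: R = v₀² sin(2θ)/g ⇒ sin 2θ = R g / v₀² = 78.2×9.8/30.8² = 0.8079.
2θ = arcsin(0.8079) = 53.89° or 180° − 53.89° = 126.11°.
So θ = 26.9° or θ = 63.1°.

26.9° and 63.1°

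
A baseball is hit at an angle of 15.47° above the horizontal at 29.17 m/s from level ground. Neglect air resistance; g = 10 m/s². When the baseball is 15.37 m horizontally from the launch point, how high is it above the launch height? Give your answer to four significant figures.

2.759 m

v_x = 29.17 cos 15.47° = 28.113 m/s, v_y0 = 29.17 sin 15.47° = 7.7806 m/s.
Time to reach x = 15.37 m: t = x / v_x = 15.37 / 28.113 = 0.54672 s.
y = v_y0 t − ½ g t² = 7.7806×0.54672 − 5.000×0.54672² = 2.759 m.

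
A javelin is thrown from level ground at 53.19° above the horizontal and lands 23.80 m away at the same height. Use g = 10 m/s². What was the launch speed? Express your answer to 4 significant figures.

15.75 m/s

On level ground, R = v₀² sin(2θ) / g, so v₀ = √(R g / sin 2θ).
sin(2 × 53.19°) = 0.9594.
v₀ = √(23.80 × 10 / 0.9594) = √248.07 = 15.75 m/s.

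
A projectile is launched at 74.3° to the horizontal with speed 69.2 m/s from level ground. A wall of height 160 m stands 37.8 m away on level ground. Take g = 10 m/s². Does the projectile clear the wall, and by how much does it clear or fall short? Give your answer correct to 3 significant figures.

No — it falls 45.9 m short of clearing the wall.

v_x = 69.2 cos 74.3° = 18.73 m/s; v_y0 = 69.2 sin 74.3° = 66.62 m/s.
Time to reach the wall: t = 37.8 / 18.73 = 2.018 s.
Height at that point: y = 66.62×2.018 − 5.000×2.018² = 114.1 m.
That is 160 − 114.1 = 45.9 m below the top of the wall, so the projectile does not clear it.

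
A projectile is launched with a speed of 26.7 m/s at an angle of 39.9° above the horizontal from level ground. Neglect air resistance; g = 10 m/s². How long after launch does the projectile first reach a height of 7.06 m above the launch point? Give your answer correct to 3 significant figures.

v_y0 = 26.7 sin 39.9° = 17.13 m/s.
Set y = v_y0 t − ½ g t² = 7.06: 5.000 t² − 17.13 t + 7.06 = 0.
t = [17.13 ± √(293.4 − 141.2)] / 10 = (17.13 ± 12.34) / 10, giving t = 0.479 s or t = 2.95 s.
The projectile is on the way up at the first time, so t = 0.479 s.

0.479 s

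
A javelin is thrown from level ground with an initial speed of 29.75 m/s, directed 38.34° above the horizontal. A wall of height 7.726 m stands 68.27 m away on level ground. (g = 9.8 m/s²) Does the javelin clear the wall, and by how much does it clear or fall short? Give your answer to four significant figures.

v_x = 29.75 cos 38.34° = 23.334 m/s; v_y0 = 29.75 sin 38.34° = 18.455 m/s.
Time to reach the wall: t = 68.27 / 23.334 = 2.9258 s.
Height at that point: y = 18.455×2.9258 − 4.900×2.9258² = 12.050 m.
That is 12.050 − 7.726 = 4.324 m above the top of the wall, so the javelin clears it.

Yes — it clears the wall by 4.324 m.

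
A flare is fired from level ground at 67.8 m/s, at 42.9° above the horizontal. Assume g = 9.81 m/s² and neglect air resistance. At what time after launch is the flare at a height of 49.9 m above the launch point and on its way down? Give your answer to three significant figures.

v_y0 = 67.8 sin 42.9° = 46.15 m/s.
Set y = v_y0 t − ½ g t² = 49.9: 4.905 t² − 46.15 t + 49.9 = 0.
t = [46.15 ± √(2130 − 979.0)] / 9.81 = (46.15 ± 33.93) / 9.81, giving t = 1.25 s or t = 8.16 s.
On the way down corresponds to the larger root: t = 8.16 s.

8.16 s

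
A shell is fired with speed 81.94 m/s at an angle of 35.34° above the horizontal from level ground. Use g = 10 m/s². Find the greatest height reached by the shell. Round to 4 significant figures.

112.3 m

Vertical component of launch velocity: v_y = 81.94 sin 35.34° = 47.396 m/s.
At the highest point the vertical velocity is zero, so v_y² = 2 g h_max.
h_max = (47.396)² / (2 × 10) = 2246.4 / 20.00 = 112.3 m.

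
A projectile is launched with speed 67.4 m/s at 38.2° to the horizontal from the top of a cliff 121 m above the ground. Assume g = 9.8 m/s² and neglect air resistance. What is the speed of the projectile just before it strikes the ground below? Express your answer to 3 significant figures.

83.2 m/s

v_x = 67.4 cos 38.2° = 52.97 m/s is unchanged throughout.
For the vertical component, v_y² = v_y0² + 2 g h = (41.68)² + 2×9.8×121 = 4109, so |v_y| = 64.10 m/s.
Impact speed = √(v_x² + v_y²) = √(2806 + 4109) = 83.2 m/s.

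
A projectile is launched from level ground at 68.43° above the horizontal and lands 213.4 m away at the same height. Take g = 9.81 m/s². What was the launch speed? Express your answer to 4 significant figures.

On level ground, R = v₀² sin(2θ) / g, so v₀ = √(R g / sin 2θ).
sin(2 × 68.43°) = 0.6838.
v₀ = √(213.4 × 9.81 / 0.6838) = √3061.5 = 55.33 m/s.

55.33 m/s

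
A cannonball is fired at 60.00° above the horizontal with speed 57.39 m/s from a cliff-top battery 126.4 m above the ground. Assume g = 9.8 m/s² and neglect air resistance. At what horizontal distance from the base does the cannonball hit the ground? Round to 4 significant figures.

Components: v_x = 57.39 cos 60.00° = 28.695 m/s, v_y = 57.39 sin 60.00° = 49.701 m/s.
Vertical: 0 = 126.4 + 49.701 t − ½(9.8) t² ⇒ 4.900 t² − 49.701 t − 126.4 = 0.
t = [49.701 + √(2470.2 + 2477.4)] / 9.800 = 12.249 s.
Horizontal: R = v_x · t = 28.695 × 12.249 = 351.5 m.

351.5 m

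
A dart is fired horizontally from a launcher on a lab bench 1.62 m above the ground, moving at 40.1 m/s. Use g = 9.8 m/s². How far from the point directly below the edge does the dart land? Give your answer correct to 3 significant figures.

23.1 m

Initial vertical velocity is zero, so the fall time comes from h = ½ g t²: t = √(2 × 1.62 / 9.8) = 0.5750 s.
Horizontal motion is uniform at 40.1 m/s, so x = 40.1 × 0.5750 = 23.1 m.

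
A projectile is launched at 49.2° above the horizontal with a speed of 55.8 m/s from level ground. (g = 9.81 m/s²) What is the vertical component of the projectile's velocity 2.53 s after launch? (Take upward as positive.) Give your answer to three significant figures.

17.4 m/s

Initial vertical component: v_y0 = 55.8 sin 49.2° = 42.24 m/s.
v_y(t) = v_y0 − g t = 42.24 − 9.81 × 2.53 = 17.4 m/s.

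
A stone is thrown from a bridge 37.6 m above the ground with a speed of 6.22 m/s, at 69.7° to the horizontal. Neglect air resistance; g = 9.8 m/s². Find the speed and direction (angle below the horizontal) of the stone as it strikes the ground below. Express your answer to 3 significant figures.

27.9 m/s at 85.6° below the horizontal

v_x = 6.22 cos 69.7° = 2.158 m/s (constant).
|v_y| at impact = √((5.834)² + 2×9.8×37.6) = 27.77 m/s.
Speed = √(2.158² + 27.77²) = 27.9 m/s; angle = arctan(27.77/2.158) = 85.6° below horizontal.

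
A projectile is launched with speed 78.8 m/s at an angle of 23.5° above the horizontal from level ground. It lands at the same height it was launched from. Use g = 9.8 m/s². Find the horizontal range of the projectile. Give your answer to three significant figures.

463 m

For level ground, R = v₀² sin(2θ) / g.
sin(2 × 23.5°) = sin 47.00° = 0.7314.
R = (78.8)² × 0.7314 / 9.8 = 463 m.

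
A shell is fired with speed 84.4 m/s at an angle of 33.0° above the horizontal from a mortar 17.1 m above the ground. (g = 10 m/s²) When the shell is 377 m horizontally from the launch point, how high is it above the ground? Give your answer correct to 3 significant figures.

120 m

v_x = 84.4 cos 33.0° = 70.78 m/s, v_y0 = 84.4 sin 33.0° = 45.97 m/s.
Time to reach x = 377 m: t = x / v_x = 377 / 70.78 = 5.326 s.
y = 17.1 + v_y0 t − ½ g t² = 17.1 + 45.97×5.326 − 5.000×5.326² = 120 m.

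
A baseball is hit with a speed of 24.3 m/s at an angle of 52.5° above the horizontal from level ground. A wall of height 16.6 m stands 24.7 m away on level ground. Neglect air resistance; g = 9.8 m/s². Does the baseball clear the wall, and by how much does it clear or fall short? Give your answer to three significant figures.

v_x = 24.3 cos 52.5° = 14.79 m/s; v_y0 = 24.3 sin 52.5° = 19.28 m/s.
Time to reach the wall: t = 24.7 / 14.79 = 1.670 s.
Height at that point: y = 19.28×1.670 − 4.900×1.670² = 18.53 m.
That is 18.53 − 16.6 = 1.93 m above the top of the wall, so the baseball clears it.

Yes — it clears the wall by 1.93 m.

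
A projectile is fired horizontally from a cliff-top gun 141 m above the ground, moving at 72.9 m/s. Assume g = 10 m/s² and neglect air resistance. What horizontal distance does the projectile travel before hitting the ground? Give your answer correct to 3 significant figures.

Initial vertical velocity is zero, so the fall time comes from h = ½ g t²: t = √(2 × 141 / 10) = 5.310 s.
Horizontal motion is uniform at 72.9 m/s, so x = 72.9 × 5.310 = 387 m.

387 m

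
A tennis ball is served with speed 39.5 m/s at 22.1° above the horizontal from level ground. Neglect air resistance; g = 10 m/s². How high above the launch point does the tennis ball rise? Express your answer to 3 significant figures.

11.0 m

Vertical component of launch velocity: v_y = 39.5 sin 22.1° = 14.86 m/s.
At the highest point the vertical velocity is zero, so v_y² = 2 g h_max.
h_max = (14.86)² / (2 × 10) = 220.8 / 20.00 = 11.0 m.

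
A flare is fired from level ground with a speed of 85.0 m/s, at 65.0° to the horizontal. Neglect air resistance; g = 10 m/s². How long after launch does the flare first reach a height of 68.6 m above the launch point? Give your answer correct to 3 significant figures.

0.949 s

v_y0 = 85.0 sin 65.0° = 77.04 m/s.
Set y = v_y0 t − ½ g t² = 68.6: 5.000 t² − 77.04 t + 68.6 = 0.
t = [77.04 ± √(5935 − 1372)] / 10 = (77.04 ± 67.55) / 10, giving t = 0.949 s or t = 14.5 s.
The flare is on the way up at the first time, so t = 0.949 s.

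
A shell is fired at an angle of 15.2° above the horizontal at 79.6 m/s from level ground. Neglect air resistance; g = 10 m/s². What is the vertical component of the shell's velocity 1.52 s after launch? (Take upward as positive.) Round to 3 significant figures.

5.67 m/s

Initial vertical component: v_y0 = 79.6 sin 15.2° = 20.87 m/s.
v_y(t) = v_y0 − g t = 20.87 − 10 × 1.52 = 5.67 m/s.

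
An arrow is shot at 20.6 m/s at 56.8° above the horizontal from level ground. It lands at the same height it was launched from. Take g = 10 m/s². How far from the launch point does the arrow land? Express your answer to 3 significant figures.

38.9 m

For level ground, R = v₀² sin(2θ) / g.
sin(2 × 56.8°) = sin 113.6° = 0.9164.
R = (20.6)² × 0.9164 / 10 = 38.9 m.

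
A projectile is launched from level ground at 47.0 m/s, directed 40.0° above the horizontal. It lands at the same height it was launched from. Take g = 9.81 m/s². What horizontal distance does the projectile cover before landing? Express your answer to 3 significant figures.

222 m

For level ground, R = v₀² sin(2θ) / g.
sin(2 × 40.0°) = sin 80.00° = 0.9848.
R = (47.0)² × 0.9848 / 9.81 = 222 m.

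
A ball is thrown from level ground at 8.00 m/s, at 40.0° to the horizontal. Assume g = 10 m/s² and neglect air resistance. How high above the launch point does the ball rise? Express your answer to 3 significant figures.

1.32 m

Vertical component of launch velocity: v_y = 8.00 sin 40.0° = 5.142 m/s.
At the highest point the vertical velocity is zero, so v_y² = 2 g h_max.
h_max = (5.142)² / (2 × 10) = 26.44 / 20.00 = 1.32 m.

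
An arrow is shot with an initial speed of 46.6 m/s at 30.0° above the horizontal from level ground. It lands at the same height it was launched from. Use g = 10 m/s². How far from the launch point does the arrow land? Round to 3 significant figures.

For level ground, R = v₀² sin(2θ) / g.
sin(2 × 30.0°) = sin 60.00° = 0.8660.
R = (46.6)² × 0.8660 / 10 = 188 m.

188 m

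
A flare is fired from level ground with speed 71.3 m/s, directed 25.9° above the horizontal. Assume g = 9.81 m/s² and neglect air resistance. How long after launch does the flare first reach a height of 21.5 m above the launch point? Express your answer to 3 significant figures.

0.788 s

v_y0 = 71.3 sin 25.9° = 31.14 m/s.
Set y = v_y0 t − ½ g t² = 21.5: 4.905 t² − 31.14 t + 21.5 = 0.
t = [31.14 ± √(969.7 − 421.8)] / 9.81 = (31.14 ± 23.41) / 9.81, giving t = 0.788 s or t = 5.56 s.
The flare is on the way up at the first time, so t = 0.788 s.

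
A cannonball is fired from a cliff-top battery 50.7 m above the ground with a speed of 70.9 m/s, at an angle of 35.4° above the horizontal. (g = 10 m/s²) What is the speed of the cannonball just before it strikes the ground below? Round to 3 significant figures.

v_x = 70.9 cos 35.4° = 57.79 m/s is unchanged throughout.
For the vertical component, v_y² = v_y0² + 2 g h = (41.07)² + 2×10×50.7 = 2701, so |v_y| = 51.97 m/s.
Impact speed = √(v_x² + v_y²) = √(3340 + 2701) = 77.7 m/s.

77.7 m/s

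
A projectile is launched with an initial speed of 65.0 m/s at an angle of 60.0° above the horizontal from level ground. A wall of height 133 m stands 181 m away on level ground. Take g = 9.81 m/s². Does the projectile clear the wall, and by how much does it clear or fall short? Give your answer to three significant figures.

Yes — it clears the wall by 28.4 m.

v_x = 65.0 cos 60.0° = 32.50 m/s; v_y0 = 65.0 sin 60.0° = 56.29 m/s.
Time to reach the wall: t = 181 / 32.50 = 5.569 s.
Height at that point: y = 56.29×5.569 − 4.905×5.569² = 161.4 m.
That is 161.4 − 133 = 28.4 m above the top of the wall, so the projectile clears it.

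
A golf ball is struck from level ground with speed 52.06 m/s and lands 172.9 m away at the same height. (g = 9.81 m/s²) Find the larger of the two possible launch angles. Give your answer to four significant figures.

Level-ground range: R = v₀² sin(2θ)/g ⇒ sin 2θ = R g / v₀² = 172.9×9.81/52.06² = 0.6258.
2θ = arcsin(0.6258) = 38.741° or 180° − 38.741° = 141.259°.
So θ = 19.37° or θ = 70.63°.

70.63°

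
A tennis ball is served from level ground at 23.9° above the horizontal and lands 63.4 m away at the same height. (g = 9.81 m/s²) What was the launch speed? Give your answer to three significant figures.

29.0 m/s

On level ground, R = v₀² sin(2θ) / g, so v₀ = √(R g / sin 2θ).
sin(2 × 23.9°) = 0.7408.
v₀ = √(63.4 × 9.81 / 0.7408) = √839.6 = 29.0 m/s.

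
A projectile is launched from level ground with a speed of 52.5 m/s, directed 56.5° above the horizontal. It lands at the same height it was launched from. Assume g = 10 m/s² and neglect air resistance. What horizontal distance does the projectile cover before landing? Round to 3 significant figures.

254 m

For level ground, R = v₀² sin(2θ) / g.
sin(2 × 56.5°) = sin 113.0° = 0.9205.
R = (52.5)² × 0.9205 / 10 = 254 m.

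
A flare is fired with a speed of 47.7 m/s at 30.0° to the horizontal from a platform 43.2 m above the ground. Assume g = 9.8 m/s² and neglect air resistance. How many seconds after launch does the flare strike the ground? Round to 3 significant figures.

6.27 s

Vertical component: v_y = 47.7 sin 30.0° = 23.85 m/s.
Taking up as positive with launch at y = 43.2 m, landing at y = 0: 0 = 43.2 + 23.85 t − ½(9.8) t².
Solving 4.900 t² − 23.85 t − 43.2 = 0 gives t = [23.85 + √(23.85² + 4·4.900·43.2)] / 9.800 = 6.27 s.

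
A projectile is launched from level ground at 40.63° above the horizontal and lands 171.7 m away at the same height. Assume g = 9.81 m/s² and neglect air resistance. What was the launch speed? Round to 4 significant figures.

41.28 m/s

On level ground, R = v₀² sin(2θ) / g, so v₀ = √(R g / sin 2θ).
sin(2 × 40.63°) = 0.9884.
v₀ = √(171.7 × 9.81 / 0.9884) = √1704.1 = 41.28 m/s.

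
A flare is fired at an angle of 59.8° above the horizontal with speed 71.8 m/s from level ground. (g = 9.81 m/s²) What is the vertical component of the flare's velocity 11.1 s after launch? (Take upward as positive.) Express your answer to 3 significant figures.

-46.8 m/s

Initial vertical component: v_y0 = 71.8 sin 59.8° = 62.05 m/s.
v_y(t) = v_y0 − g t = 62.05 − 9.81 × 11.1 = -46.8 m/s.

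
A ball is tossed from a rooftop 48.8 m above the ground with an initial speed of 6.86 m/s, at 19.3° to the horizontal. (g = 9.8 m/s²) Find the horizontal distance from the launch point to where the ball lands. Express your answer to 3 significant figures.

22.0 m

Components: v_x = 6.86 cos 19.3° = 6.474 m/s, v_y = 6.86 sin 19.3° = 2.267 m/s.
Vertical: 0 = 48.8 + 2.267 t − ½(9.8) t² ⇒ 4.900 t² − 2.267 t − 48.8 = 0.
t = [2.267 + √(5.139 + 956.5)] / 9.800 = 3.396 s.
Horizontal: R = v_x · t = 6.474 × 3.396 = 22.0 m.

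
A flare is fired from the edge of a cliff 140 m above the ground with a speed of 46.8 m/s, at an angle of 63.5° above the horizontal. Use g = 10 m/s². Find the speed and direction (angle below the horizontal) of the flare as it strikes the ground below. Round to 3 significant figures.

v_x = 46.8 cos 63.5° = 20.88 m/s (constant).
|v_y| at impact = √((41.88)² + 2×10×140) = 67.48 m/s.
Speed = √(20.88² + 67.48²) = 70.6 m/s; angle = arctan(67.48/20.88) = 72.8° below horizontal.

70.6 m/s at 72.8° below the horizontal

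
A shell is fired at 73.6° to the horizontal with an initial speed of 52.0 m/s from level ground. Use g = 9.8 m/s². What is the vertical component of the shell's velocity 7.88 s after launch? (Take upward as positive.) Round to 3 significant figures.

-27.3 m/s

Initial vertical component: v_y0 = 52.0 sin 73.6° = 49.88 m/s.
v_y(t) = v_y0 − g t = 49.88 − 9.8 × 7.88 = -27.3 m/s.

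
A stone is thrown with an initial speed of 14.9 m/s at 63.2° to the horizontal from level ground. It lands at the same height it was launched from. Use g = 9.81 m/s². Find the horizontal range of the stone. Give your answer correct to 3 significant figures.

18.2 m

For level ground, R = v₀² sin(2θ) / g.
sin(2 × 63.2°) = sin 126.4° = 0.8049.
R = (14.9)² × 0.8049 / 9.81 = 18.2 m.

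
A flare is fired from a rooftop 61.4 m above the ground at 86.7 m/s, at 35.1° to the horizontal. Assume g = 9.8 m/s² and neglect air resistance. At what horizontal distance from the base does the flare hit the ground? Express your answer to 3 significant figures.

800 m

Components: v_x = 86.7 cos 35.1° = 70.93 m/s, v_y = 86.7 sin 35.1° = 49.85 m/s.
Vertical: 0 = 61.4 + 49.85 t − ½(9.8) t² ⇒ 4.900 t² − 49.85 t − 61.4 = 0.
t = [49.85 + √(2485 + 1203)] / 9.800 = 11.28 s.
Horizontal: R = v_x · t = 70.93 × 11.28 = 800 m.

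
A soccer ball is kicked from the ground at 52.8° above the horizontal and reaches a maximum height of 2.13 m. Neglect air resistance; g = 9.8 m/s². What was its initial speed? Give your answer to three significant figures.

At maximum height v_y = 0, so (v₀ sin θ)² = 2 g H.
v₀ sin 52.8° = √(2 × 9.8 × 2.13) = 6.461 m/s.
v₀ = 6.461 / sin 52.8° = 6.461 / 0.7965 = 8.11 m/s.

8.11 m/s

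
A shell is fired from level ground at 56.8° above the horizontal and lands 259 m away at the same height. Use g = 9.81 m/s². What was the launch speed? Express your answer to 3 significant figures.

52.7 m/s

On level ground, R = v₀² sin(2θ) / g, so v₀ = √(R g / sin 2θ).
sin(2 × 56.8°) = 0.9164.
v₀ = √(259 × 9.81 / 0.9164) = √2773 = 52.7 m/s.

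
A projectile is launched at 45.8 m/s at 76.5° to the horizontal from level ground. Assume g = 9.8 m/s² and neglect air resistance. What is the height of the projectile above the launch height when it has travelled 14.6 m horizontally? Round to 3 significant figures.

v_x = 45.8 cos 76.5° = 10.69 m/s, v_y0 = 45.8 sin 76.5° = 44.53 m/s.
Time to reach x = 14.6 m: t = x / v_x = 14.6 / 10.69 = 1.366 s.
y = v_y0 t − ½ g t² = 44.53×1.366 − 4.900×1.366² = 51.7 m.

51.7 m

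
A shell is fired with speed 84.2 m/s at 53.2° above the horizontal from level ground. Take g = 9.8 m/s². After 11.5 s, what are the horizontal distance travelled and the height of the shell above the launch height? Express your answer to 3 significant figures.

v_x = 84.2 cos 53.2° = 50.44 m/s; v_y0 = 84.2 sin 53.2° = 67.42 m/s.
x = v_x t = 50.44 × 11.5 = 580 m.
y = v_y0 t − ½ g t² = 67.42×11.5 − 4.900×11.5² = 127 m.

x = 580 m, y = 127 m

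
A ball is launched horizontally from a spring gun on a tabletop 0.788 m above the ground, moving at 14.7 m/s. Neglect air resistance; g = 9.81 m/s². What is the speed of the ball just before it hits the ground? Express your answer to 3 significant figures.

15.2 m/s

Fall time: t = √(2 × 0.788 / 9.81) = 0.4008 s.
At impact: v_x = 14.7 m/s (unchanged), v_y = g t = 9.81 × 0.4008 = 3.932 m/s.
Speed = √(v_x² + v_y²) = √(216.1 + 15.46) = 15.2 m/s.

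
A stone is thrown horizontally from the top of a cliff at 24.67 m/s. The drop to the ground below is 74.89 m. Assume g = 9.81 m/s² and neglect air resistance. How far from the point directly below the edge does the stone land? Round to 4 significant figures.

96.40 m

Initial vertical velocity is zero, so the fall time comes from h = ½ g t²: t = √(2 × 74.89 / 9.81) = 3.9074 s.
Horizontal motion is uniform at 24.67 m/s, so x = 24.67 × 3.9074 = 96.40 m.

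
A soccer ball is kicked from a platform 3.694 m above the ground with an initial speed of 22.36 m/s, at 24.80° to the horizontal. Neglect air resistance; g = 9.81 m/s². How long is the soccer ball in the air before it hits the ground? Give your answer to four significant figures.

2.247 s

Vertical component: v_y = 22.36 sin 24.80° = 9.3789 m/s.
Taking up as positive with launch at y = 3.694 m, landing at y = 0: 0 = 3.694 + 9.3789 t − ½(9.81) t².
Solving 4.905 t² − 9.3789 t − 3.694 = 0 gives t = [9.3789 + √(9.3789² + 4·4.905·3.694)] / 9.810 = 2.247 s.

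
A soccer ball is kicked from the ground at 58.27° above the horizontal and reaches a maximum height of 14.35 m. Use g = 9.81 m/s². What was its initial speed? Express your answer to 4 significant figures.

At maximum height v_y = 0, so (v₀ sin θ)² = 2 g H.
v₀ sin 58.27° = √(2 × 9.81 × 14.35) = 16.779 m/s.
v₀ = 16.779 / sin 58.27° = 16.779 / 0.8505 = 19.73 m/s.

19.73 m/s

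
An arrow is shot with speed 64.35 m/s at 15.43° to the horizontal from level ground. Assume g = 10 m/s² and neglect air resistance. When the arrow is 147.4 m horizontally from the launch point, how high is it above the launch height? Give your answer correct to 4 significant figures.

v_x = 64.35 cos 15.43° = 62.031 m/s, v_y0 = 64.35 sin 15.43° = 17.121 m/s.
Time to reach x = 147.4 m: t = x / v_x = 147.4 / 62.031 = 2.3762 s.
y = v_y0 t − ½ g t² = 17.121×2.3762 − 5.000×2.3762² = 12.45 m.

12.45 m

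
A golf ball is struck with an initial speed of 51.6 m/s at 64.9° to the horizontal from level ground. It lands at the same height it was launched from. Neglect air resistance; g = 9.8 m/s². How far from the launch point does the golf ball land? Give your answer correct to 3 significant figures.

209 m

Components: v_x = 51.6 cos 64.9° = 21.89 m/s, v_y = 51.6 sin 64.9° = 46.73 m/s.
Time of flight (same landing height): t = 2 v_y / g = 2 × 46.73 / 9.8 = 9.537 s.
Range: R = v_x · t = 21.89 × 9.537 = 209 m.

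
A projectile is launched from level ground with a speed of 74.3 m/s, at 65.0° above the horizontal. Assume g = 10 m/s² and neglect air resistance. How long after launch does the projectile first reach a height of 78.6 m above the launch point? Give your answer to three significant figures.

1.29 s

v_y0 = 74.3 sin 65.0° = 67.34 m/s.
Set y = v_y0 t − ½ g t² = 78.6: 5.000 t² − 67.34 t + 78.6 = 0.
t = [67.34 ± √(4535 − 1572)] / 10 = (67.34 ± 54.43) / 10, giving t = 1.29 s or t = 12.2 s.
The projectile is on the way up at the first time, so t = 1.29 s.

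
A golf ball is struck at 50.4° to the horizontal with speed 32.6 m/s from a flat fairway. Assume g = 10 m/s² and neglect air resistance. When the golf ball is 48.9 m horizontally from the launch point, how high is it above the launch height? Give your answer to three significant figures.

31.4 m

v_x = 32.6 cos 50.4° = 20.78 m/s, v_y0 = 32.6 sin 50.4° = 25.12 m/s.
Time to reach x = 48.9 m: t = x / v_x = 48.9 / 20.78 = 2.353 s.
y = v_y0 t − ½ g t² = 25.12×2.353 − 5.000×2.353² = 31.4 m.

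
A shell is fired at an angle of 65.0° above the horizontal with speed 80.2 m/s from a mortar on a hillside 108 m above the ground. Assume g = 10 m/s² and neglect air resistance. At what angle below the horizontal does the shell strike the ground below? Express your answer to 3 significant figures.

v_x = 80.2 cos 65.0° = 33.89 m/s.
At impact |v_y| = √(v_y0² + 2 g h) = √(72.69² + 2×10×108) = 86.28 m/s.
Angle below horizontal = arctan(|v_y| / v_x) = arctan(86.28 / 33.89) = 68.6°.

68.6°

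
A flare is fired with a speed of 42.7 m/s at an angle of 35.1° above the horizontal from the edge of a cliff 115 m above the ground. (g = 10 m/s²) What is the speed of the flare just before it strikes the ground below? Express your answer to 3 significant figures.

v_x = 42.7 cos 35.1° = 34.93 m/s is unchanged throughout.
For the vertical component, v_y² = v_y0² + 2 g h = (24.55)² + 2×10×115 = 2903, so |v_y| = 53.88 m/s.
Impact speed = √(v_x² + v_y²) = √(1220 + 2903) = 64.2 m/s.

64.2 m/s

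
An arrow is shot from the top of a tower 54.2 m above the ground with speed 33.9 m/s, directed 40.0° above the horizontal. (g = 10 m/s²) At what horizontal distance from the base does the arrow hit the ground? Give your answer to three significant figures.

159 m

Components: v_x = 33.9 cos 40.0° = 25.97 m/s, v_y = 33.9 sin 40.0° = 21.79 m/s.
Vertical: 0 = 54.2 + 21.79 t − ½(10) t² ⇒ 5.000 t² − 21.79 t − 54.2 = 0.
t = [21.79 + √(474.8 + 1084)] / 10.00 = 6.127 s.
Horizontal: R = v_x · t = 25.97 × 6.127 = 159 m.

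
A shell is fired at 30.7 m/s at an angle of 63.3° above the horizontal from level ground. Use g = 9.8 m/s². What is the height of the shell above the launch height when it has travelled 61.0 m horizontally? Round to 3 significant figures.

25.5 m

v_x = 30.7 cos 63.3° = 13.79 m/s, v_y0 = 30.7 sin 63.3° = 27.43 m/s.
Time to reach x = 61.0 m: t = x / v_x = 61.0 / 13.79 = 4.423 s.
y = v_y0 t − ½ g t² = 27.43×4.423 − 4.900×4.423² = 25.5 m.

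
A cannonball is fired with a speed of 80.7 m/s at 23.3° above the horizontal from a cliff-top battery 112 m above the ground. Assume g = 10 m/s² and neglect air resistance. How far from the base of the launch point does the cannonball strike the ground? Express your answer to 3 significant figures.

660 m

Components: v_x = 80.7 cos 23.3° = 74.12 m/s, v_y = 80.7 sin 23.3° = 31.92 m/s.
Vertical: 0 = 112 + 31.92 t − ½(10) t² ⇒ 5.000 t² − 31.92 t − 112 = 0.
t = [31.92 + √(1019 + 2240)] / 10.00 = 8.901 s.
Horizontal: R = v_x · t = 74.12 × 8.901 = 660 m.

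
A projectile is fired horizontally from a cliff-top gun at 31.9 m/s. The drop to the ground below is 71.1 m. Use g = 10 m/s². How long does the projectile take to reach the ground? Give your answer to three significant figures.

The horizontal speed doesn't affect the fall. With v_y0 = 0, h = ½ g t².
t = √(2 × 71.1 / 10) = √14.22 = 3.77 s.

3.77 s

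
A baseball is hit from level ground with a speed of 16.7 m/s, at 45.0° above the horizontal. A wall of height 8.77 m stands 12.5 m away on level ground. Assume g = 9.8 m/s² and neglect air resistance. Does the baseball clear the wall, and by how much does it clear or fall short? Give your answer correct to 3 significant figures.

v_x = 16.7 cos 45.0° = 11.81 m/s; v_y0 = 16.7 sin 45.0° = 11.81 m/s.
Time to reach the wall: t = 12.5 / 11.81 = 1.058 s.
Height at that point: y = 11.81×1.058 − 4.900×1.058² = 7.010 m.
That is 8.77 − 7.010 = 1.76 m below the top of the wall, so the baseball does not clear it.

No — it falls 1.76 m short of clearing the wall.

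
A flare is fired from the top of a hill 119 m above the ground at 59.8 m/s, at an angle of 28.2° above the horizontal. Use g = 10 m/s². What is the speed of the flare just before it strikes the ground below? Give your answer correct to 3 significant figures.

77.2 m/s

v_x = 59.8 cos 28.2° = 52.70 m/s is unchanged throughout.
For the vertical component, v_y² = v_y0² + 2 g h = (28.26)² + 2×10×119 = 3179, so |v_y| = 56.38 m/s.
Impact speed = √(v_x² + v_y²) = √(2777 + 3179) = 77.2 m/s.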